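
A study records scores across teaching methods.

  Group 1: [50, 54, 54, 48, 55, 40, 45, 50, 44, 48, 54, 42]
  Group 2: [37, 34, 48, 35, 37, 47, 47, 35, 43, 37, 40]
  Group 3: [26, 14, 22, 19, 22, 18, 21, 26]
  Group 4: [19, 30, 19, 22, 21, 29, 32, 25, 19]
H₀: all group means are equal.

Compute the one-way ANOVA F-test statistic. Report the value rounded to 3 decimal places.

Group means [48.67, 40.00, 21.00, 24.00], grand mean 35.200
SSB = Σnᵢ(x̄ᵢ−x̄)² = 5171.733; SSW = ΣΣ(x−x̄ᵢ)² = 896.667
MSB = 5171.733/3 = 1723.9111; MSW = 896.667/36 = 24.9074
F = MSB/MSW = 69.2128
df = (3, 36)

test statistic = 69.213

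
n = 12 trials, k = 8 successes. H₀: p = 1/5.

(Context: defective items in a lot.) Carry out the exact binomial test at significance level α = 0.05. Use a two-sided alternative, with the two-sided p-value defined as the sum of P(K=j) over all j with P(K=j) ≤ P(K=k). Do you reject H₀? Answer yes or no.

Exact binomial: n=12, k=8, p₀=1/5=0.2000
P(X=j) = C(n,j)·p₀^j·(1−p₀)^(n−j); p = Σ P(X=j) over j with P(X=j) ≤ P(X=8)
p-value (two-sided) = 0.00058
At α=0.05: p < α → reject H₀

reject H₀: yes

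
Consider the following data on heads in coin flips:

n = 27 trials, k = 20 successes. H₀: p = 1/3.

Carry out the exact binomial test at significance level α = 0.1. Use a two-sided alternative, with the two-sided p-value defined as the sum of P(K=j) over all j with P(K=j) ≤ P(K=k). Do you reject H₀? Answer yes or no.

Exact binomial: n=27, k=20, p₀=1/3=0.3333
P(X=j) = C(n,j)·p₀^j·(1−p₀)^(n−j); p = Σ P(X=j) over j with P(X=j) ≤ P(X=20)
p-value (two-sided) = 0.00002
At α=0.1: p < α → reject H₀

reject H₀: yes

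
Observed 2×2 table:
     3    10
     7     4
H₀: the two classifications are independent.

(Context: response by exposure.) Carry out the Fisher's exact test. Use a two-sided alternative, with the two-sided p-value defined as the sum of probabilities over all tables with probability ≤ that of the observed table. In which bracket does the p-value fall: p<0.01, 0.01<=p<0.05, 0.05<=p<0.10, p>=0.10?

Margins: r₁=13, r₂=11, c₁=10, c₂=14, n=24
p_obs = C(13,3)·C(11,7)/C(24,10); sum pmf over tables with pmf ≤ p_obs
p-value (two-sided) = 0.09530
→ bracket: 0.05<=p<0.10

p-value bracket: 0.05<=p<0.10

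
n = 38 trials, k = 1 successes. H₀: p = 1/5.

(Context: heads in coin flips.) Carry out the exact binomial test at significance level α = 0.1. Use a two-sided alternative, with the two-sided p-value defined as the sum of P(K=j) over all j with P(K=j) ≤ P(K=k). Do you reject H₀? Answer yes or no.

reject H₀: yes

Exact binomial: n=38, k=1, p₀=1/5=0.2000
P(X=j) = C(n,j)·p₀^j·(1−p₀)^(n−j); p = Σ P(X=j) over j with P(X=j) ≤ P(X=1)
p-value (two-sided) = 0.00374
At α=0.1: p < α → reject H₀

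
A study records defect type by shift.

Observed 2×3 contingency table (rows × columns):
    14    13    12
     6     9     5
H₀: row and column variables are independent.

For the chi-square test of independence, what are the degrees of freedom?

df = (r−1)(c−1) = (2−1)·(3−1) = 2

degrees of freedom = 2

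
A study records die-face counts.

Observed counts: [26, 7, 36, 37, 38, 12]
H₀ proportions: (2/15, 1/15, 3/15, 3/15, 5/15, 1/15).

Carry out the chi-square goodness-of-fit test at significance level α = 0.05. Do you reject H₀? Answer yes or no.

reject H₀: no

n = 156; E_i = n·p_i = [20.80, 10.40, 31.20, 31.20, 52.00, 10.40]
χ² = (26−20.80)²/20.80 + (7−10.40)²/10.40 + (36−31.20)²/31.20 + (37−31.20)²/31.20 + (38−52.00)²/52.00 + (12−10.40)²/10.40 = 8.2436
df = 5
p-value (upper-tail) = 0.14331
At α=0.05: p ≥ α → fail to reject H₀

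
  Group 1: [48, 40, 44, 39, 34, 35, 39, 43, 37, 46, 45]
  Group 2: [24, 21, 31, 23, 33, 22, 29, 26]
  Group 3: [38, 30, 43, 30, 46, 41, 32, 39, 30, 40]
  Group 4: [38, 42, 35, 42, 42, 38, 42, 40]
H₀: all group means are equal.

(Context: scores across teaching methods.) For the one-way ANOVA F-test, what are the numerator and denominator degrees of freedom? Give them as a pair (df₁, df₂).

degrees of freedom = [3, 33]

k = 4 groups, N = 37 total
df = (k−1, N−k) = (4−1, 37−4) = (3, 33)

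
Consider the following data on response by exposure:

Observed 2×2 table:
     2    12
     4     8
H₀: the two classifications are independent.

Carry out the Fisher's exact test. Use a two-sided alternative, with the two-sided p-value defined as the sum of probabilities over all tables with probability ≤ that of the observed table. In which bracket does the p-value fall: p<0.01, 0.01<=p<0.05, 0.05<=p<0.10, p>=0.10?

p-value bracket: p>=0.10

Margins: r₁=14, r₂=12, c₁=6, c₂=20, n=26
p_obs = C(14,2)·C(12,4)/C(26,6); sum pmf over tables with pmf ≤ p_obs
p-value (two-sided) = 0.36522
→ bracket: p>=0.10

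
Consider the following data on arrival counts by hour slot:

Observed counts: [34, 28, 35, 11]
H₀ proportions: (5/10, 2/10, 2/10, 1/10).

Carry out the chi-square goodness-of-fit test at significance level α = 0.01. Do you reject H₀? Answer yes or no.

n = 108; E_i = n·p_i = [54.00, 21.60, 21.60, 10.80]
χ² = (34−54.00)²/54.00 + (28−21.60)²/21.60 + (35−21.60)²/21.60 + (11−10.80)²/10.80 = 17.6204
df = 3
p-value (upper-tail) = 0.00053
At α=0.01: p < α → reject H₀

reject H₀: yes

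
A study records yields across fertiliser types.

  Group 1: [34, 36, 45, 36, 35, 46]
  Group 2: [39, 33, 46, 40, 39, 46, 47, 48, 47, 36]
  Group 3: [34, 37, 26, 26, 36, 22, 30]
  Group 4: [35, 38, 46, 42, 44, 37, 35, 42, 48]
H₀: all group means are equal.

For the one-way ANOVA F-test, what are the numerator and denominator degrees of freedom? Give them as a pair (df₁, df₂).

k = 4 groups, N = 32 total
df = (k−1, N−k) = (4−1, 32−4) = (3, 28)

degrees of freedom = [3, 28]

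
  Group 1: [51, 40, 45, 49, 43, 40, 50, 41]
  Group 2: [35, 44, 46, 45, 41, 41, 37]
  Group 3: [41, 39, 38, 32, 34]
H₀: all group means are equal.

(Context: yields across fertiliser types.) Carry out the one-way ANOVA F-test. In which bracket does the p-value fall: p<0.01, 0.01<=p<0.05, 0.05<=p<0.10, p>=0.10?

Group means [44.88, 41.29, 36.80], grand mean 41.600
SSB = Σnᵢ(x̄ᵢ−x̄)² = 201.696; SSW = ΣΣ(x−x̄ᵢ)² = 303.104
MSB = 201.696/2 = 100.8482; MSW = 303.104/17 = 17.8296
F = MSB/MSW = 5.6562
df = (2, 17)
p-value (upper-tail) = 0.01309
→ bracket: 0.01<=p<0.05

p-value bracket: 0.01<=p<0.05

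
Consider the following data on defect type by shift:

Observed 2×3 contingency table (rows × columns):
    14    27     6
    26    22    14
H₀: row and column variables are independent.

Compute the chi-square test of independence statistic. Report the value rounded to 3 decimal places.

Row totals [47, 62], col totals [40, 49, 20], n=109
χ² = (14−17.25)²/17.25 + (27−21.13)²/21.13 + (6−8.62)²/8.62 + (26−22.75)²/22.75 + (22−27.87)²/27.87 + (14−11.38)²/11.38 = 5.3472
df = 2

test statistic = 5.347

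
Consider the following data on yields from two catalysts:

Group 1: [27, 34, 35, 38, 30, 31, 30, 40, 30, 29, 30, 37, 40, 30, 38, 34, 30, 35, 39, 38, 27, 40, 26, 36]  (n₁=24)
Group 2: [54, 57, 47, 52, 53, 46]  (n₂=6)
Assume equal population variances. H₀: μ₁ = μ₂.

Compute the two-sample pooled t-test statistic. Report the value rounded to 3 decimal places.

test statistic = -8.729

x̄₁=33.500, s₁=4.578, n₁=24
x̄₂=51.500, s₂=4.231, n₂=6
s_p² = [23·4.578² + 5·4.231²]/28 = 20.4107
SE = √(s_p²·(1/24+1/6)) = 2.0621
t = (33.500−51.500)/2.0621 = -8.7290
df = 28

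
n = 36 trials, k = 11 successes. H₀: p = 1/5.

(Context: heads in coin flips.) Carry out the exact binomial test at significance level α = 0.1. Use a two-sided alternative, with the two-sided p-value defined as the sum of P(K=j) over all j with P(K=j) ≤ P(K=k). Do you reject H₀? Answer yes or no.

Exact binomial: n=36, k=11, p₀=1/5=0.2000
P(X=j) = C(n,j)·p₀^j·(1−p₀)^(n−j); p = Σ P(X=j) over j with P(X=j) ≤ P(X=11)
p-value (two-sided) = 0.14114
At α=0.1: p ≥ α → fail to reject H₀

reject H₀: no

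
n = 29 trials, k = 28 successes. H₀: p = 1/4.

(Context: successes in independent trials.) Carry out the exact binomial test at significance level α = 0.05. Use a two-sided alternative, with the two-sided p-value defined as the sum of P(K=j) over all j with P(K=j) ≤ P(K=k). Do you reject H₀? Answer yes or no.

reject H₀: yes

Exact binomial: n=29, k=28, p₀=1/4=0.2500
P(X=j) = C(n,j)·p₀^j·(1−p₀)^(n−j); p = Σ P(X=j) over j with P(X=j) ≤ P(X=28)
p-value (two-sided) = 0.00000
At α=0.05: p < α → reject H₀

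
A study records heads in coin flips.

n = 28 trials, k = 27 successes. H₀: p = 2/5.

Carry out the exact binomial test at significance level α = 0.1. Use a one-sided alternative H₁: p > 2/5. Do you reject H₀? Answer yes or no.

Exact binomial: n=28, k=27, p₀=2/5=0.4000
P(X≥27) from Σ C(n,i)·p₀^i·(1−p₀)^(n−i)
p-value (one-sided, H₁ greater) = 0.00000
At α=0.1: p < α → reject H₀

reject H₀: yes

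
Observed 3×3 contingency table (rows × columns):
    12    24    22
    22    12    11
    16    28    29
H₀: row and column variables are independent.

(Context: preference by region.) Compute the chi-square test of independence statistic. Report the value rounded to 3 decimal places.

test statistic = 12.613

Row totals [58, 45, 73], col totals [50, 64, 62], n=176
χ² = (12−16.48)²/16.48 + (24−21.09)²/21.09 + (22−20.43)²/20.43 + (22−12.78)²/12.78 + (12−16.36)²/16.36 + (11−15.85)²/15.85 + (16−20.74)²/20.74 + (28−26.55)²/26.55 + (29−25.72)²/25.72 = 12.6126
df = 4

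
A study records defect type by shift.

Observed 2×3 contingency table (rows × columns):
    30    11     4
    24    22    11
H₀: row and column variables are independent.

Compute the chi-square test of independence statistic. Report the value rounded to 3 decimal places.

test statistic = 6.275

Row totals [45, 57], col totals [54, 33, 15], n=102
χ² = (30−23.82)²/23.82 + (11−14.56)²/14.56 + (4−6.62)²/6.62 + (24−30.18)²/30.18 + (22−18.44)²/18.44 + (11−8.38)²/8.38 = 6.2751
df = 2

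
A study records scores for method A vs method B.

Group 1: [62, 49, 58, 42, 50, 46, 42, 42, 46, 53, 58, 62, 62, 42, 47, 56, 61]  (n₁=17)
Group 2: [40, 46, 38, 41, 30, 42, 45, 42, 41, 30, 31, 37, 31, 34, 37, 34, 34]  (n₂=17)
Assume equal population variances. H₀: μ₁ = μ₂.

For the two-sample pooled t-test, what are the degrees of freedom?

df = n₁ + n₂ − 2 = 17 + 17 − 2 = 32

degrees of freedom = 32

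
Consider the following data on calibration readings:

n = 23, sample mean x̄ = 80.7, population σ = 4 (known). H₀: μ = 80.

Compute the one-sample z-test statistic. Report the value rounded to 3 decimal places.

test statistic = 0.839

SE = σ/√n = 4/√23 = 0.8341
z = (x̄−μ₀)/SE = (80.7−80)/0.8341 = 0.8393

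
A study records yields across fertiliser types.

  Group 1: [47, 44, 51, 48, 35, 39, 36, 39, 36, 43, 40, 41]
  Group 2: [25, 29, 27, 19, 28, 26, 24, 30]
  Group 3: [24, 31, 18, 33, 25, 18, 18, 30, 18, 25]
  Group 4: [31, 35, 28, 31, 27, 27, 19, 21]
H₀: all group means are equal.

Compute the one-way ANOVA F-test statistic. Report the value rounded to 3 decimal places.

test statistic = 27.477

Group means [41.58, 26.00, 24.00, 27.38], grand mean 30.684
SSB = Σnᵢ(x̄ᵢ−x̄)² = 2135.419; SSW = ΣΣ(x−x̄ᵢ)² = 880.792
MSB = 2135.419/3 = 711.8063; MSW = 880.792/34 = 25.9056
F = MSB/MSW = 27.4769
df = (3, 34)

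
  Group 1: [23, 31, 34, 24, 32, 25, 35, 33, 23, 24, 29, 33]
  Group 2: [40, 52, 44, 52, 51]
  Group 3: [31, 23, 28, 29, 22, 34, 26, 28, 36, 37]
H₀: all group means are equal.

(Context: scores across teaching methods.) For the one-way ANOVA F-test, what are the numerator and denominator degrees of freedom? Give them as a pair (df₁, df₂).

k = 3 groups, N = 27 total
df = (k−1, N−k) = (3−1, 27−3) = (2, 24)

degrees of freedom = [2, 24]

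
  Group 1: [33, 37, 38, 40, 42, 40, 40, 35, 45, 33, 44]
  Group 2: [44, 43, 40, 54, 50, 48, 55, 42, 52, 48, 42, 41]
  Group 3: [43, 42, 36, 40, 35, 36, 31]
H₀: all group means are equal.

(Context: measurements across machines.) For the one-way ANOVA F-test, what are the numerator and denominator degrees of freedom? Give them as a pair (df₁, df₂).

degrees of freedom = [2, 27]

k = 3 groups, N = 30 total
df = (k−1, N−k) = (3−1, 30−3) = (2, 27)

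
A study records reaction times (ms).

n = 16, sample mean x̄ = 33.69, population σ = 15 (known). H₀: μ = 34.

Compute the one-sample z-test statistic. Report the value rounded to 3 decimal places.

SE = σ/√n = 15/√16 = 3.7500
z = (x̄−μ₀)/SE = (33.69−34)/3.7500 = -0.0827

test statistic = -0.083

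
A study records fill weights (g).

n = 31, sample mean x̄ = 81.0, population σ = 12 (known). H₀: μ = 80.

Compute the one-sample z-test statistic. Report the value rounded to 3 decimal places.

test statistic = 0.464

SE = σ/√n = 12/√31 = 2.1553
z = (x̄−μ₀)/SE = (81.0−80)/2.1553 = 0.4640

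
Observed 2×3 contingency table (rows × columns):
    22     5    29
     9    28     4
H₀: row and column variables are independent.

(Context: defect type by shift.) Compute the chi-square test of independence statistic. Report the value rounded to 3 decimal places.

Row totals [56, 41], col totals [31, 33, 33], n=97
χ² = (22−17.90)²/17.90 + (5−19.05)²/19.05 + (29−19.05)²/19.05 + (9−13.10)²/13.10 + (28−13.95)²/13.95 + (4−13.95)²/13.95 = 39.0352
df = 2

test statistic = 39.035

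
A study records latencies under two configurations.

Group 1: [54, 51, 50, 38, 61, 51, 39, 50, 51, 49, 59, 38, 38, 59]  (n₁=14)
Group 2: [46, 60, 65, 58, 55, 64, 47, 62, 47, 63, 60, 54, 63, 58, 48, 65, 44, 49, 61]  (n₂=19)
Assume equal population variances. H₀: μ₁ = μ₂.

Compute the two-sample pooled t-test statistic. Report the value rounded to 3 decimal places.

x̄₁=49.143, s₁=8.066, n₁=14
x̄₂=56.263, s₂=7.256, n₂=19
s_p² = [13·8.066² + 18·7.256²]/31 = 57.8516
SE = √(s_p²·(1/14+1/19)) = 2.6790
t = (49.143−56.263)/2.6790 = -2.6578
df = 31

test statistic = -2.658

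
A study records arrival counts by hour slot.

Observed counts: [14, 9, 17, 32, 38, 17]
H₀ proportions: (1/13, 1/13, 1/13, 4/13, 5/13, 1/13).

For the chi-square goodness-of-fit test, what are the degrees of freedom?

df = k − 1 = 6 − 1 = 5

degrees of freedom = 5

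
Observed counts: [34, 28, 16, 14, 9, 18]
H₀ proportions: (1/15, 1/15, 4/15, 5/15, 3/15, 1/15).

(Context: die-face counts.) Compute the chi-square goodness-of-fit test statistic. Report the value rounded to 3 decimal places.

n = 119; E_i = n·p_i = [7.93, 7.93, 31.73, 39.67, 23.80, 7.93]
χ² = (34−7.93)²/7.93 + (28−7.93)²/7.93 + (16−31.73)²/31.73 + (14−39.67)²/39.67 + (9−23.80)²/23.80 + (18−7.93)²/7.93 = 182.7899
df = 5

test statistic = 182.790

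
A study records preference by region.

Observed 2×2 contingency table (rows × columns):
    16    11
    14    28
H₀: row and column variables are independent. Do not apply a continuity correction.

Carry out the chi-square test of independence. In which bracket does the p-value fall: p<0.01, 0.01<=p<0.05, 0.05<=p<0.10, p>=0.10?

Row totals [27, 42], col totals [30, 39], n=69
χ² = (16−11.74)²/11.74 + (11−15.26)²/15.26 + (14−18.26)²/18.26 + (28−23.74)²/23.74 = 4.4952
df = 1
p-value (upper-tail) = 0.03399
→ bracket: 0.01<=p<0.05

p-value bracket: 0.01<=p<0.05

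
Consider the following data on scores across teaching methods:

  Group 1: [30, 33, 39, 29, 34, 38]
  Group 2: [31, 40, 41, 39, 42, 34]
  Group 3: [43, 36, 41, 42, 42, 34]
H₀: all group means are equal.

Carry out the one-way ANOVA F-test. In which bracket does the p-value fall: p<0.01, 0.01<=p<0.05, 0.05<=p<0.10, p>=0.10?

p-value bracket: 0.05<=p<0.10

Group means [33.83, 37.83, 39.67], grand mean 37.111
SSB = Σnᵢ(x̄ᵢ−x̄)² = 106.778; SSW = ΣΣ(x−x̄ᵢ)² = 247.000
MSB = 106.778/2 = 53.3889; MSW = 247.000/15 = 16.4667
F = MSB/MSW = 3.2422
df = (2, 15)
p-value (upper-tail) = 0.06757
→ bracket: 0.05<=p<0.10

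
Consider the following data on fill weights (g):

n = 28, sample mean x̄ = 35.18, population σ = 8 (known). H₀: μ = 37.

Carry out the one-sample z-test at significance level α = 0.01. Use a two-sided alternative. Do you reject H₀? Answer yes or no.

reject H₀: no

SE = σ/√n = 8/√28 = 1.5119
z = (x̄−μ₀)/SE = (35.18−37)/1.5119 = -1.2038
p-value (two-sided) = 0.22866
At α=0.01: p ≥ α → fail to reject H₀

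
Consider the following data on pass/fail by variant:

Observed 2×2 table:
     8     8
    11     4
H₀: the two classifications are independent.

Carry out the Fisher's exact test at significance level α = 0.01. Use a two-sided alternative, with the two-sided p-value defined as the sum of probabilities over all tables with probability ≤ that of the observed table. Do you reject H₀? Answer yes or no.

Margins: r₁=16, r₂=15, c₁=19, c₂=12, n=31
p_obs = C(16,8)·C(15,11)/C(31,19); sum pmf over tables with pmf ≤ p_obs
p-value (two-sided) = 0.27337
At α=0.01: p ≥ α → fail to reject H₀

reject H₀: no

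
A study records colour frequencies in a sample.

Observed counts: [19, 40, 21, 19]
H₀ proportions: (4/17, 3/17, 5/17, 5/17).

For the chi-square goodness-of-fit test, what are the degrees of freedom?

df = k − 1 = 4 − 1 = 3

degrees of freedom = 3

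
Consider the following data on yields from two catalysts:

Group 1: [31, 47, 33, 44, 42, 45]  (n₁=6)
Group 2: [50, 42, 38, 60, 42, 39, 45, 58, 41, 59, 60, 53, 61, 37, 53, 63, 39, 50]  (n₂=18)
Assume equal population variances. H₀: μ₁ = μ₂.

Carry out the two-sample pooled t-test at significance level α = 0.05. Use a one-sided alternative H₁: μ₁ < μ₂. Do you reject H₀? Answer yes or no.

x̄₁=40.333, s₁=6.683, n₁=6
x̄₂=49.444, s₂=9.192, n₂=18
s_p² = [5·6.683² + 17·9.192²]/22 = 75.4444
SE = √(s_p²·(1/6+1/18)) = 4.0946
t = (40.333−49.444)/4.0946 = -2.2252
df = 22
p-value (one-sided, H₁ less) = 0.01832
At α=0.05: p < α → reject H₀

reject H₀: yes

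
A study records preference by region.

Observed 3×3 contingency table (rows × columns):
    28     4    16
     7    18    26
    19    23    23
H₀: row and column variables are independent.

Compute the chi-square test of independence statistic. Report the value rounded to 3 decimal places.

Row totals [48, 51, 65], col totals [54, 45, 65], n=164
χ² = (28−15.80)²/15.80 + (4−13.17)²/13.17 + (16−19.02)²/19.02 + (7−16.79)²/16.79 + (18−13.99)²/13.99 + (26−20.21)²/20.21 + (19−21.40)²/21.40 + (23−17.84)²/17.84 + (23−25.76)²/25.76 = 26.8516
df = 4

test statistic = 26.852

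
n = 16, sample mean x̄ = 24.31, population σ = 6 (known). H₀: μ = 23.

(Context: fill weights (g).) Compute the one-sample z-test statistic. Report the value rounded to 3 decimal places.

test statistic = 0.873

SE = σ/√n = 6/√16 = 1.5000
z = (x̄−μ₀)/SE = (24.31−23)/1.5000 = 0.8733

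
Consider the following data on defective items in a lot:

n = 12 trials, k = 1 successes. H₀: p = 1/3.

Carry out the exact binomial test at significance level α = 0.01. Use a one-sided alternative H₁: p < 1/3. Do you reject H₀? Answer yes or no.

reject H₀: no

Exact binomial: n=12, k=1, p₀=1/3=0.3333
P(X≤1) from Σ C(n,i)·p₀^i·(1−p₀)^(n−i)
p-value (one-sided, H₁ less) = 0.05395
At α=0.01: p ≥ α → fail to reject H₀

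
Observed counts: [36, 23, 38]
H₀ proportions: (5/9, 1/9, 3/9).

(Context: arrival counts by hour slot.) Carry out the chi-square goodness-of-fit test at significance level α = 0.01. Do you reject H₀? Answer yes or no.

n = 97; E_i = n·p_i = [53.89, 10.78, 32.33]
χ² = (36−53.89)²/53.89 + (23−10.78)²/10.78 + (38−32.33)²/32.33 = 20.7918
df = 2
p-value (upper-tail) = 0.00003
At α=0.01: p < α → reject H₀

reject H₀: yes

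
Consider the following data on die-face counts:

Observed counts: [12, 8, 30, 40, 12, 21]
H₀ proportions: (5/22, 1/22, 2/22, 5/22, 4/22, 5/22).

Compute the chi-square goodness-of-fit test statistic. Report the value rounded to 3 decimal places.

n = 123; E_i = n·p_i = [27.95, 5.59, 11.18, 27.95, 22.36, 27.95]
χ² = (12−27.95)²/27.95 + (8−5.59)²/5.59 + (30−11.18)²/11.18 + (40−27.95)²/27.95 + (12−22.36)²/22.36 + (21−27.95)²/27.95 = 53.5366
df = 5

test statistic = 53.537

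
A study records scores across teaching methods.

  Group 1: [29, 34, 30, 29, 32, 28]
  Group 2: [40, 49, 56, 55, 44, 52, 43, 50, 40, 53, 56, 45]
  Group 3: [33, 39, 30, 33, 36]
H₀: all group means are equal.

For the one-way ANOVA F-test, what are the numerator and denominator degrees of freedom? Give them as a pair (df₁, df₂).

degrees of freedom = [2, 20]

k = 3 groups, N = 23 total
df = (k−1, N−k) = (3−1, 23−3) = (2, 20)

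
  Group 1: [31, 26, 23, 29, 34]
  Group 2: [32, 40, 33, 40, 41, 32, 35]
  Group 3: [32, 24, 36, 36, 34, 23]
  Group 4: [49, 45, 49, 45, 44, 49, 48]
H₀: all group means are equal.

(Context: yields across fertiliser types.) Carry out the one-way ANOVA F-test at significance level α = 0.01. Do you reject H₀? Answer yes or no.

Group means [28.60, 36.14, 30.83, 47.00], grand mean 36.400
SSB = Σnᵢ(x̄ᵢ−x̄)² = 1277.110; SSW = ΣΣ(x−x̄ᵢ)² = 374.890
MSB = 1277.110/3 = 425.7032; MSW = 374.890/21 = 17.8519
F = MSB/MSW = 23.8463
df = (3, 21)
p-value (upper-tail) = 0.00000
At α=0.01: p < α → reject H₀

reject H₀: yes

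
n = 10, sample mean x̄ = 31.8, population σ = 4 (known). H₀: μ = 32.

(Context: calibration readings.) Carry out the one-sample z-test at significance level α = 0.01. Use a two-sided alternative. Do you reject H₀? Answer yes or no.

SE = σ/√n = 4/√10 = 1.2649
z = (x̄−μ₀)/SE = (31.8−32)/1.2649 = -0.1581
p-value (two-sided) = 0.87437
At α=0.01: p ≥ α → fail to reject H₀

reject H₀: no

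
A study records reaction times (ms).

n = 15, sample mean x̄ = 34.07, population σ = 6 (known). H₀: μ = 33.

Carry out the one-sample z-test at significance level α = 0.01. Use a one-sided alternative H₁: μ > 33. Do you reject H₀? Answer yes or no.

reject H₀: no

SE = σ/√n = 6/√15 = 1.5492
z = (x̄−μ₀)/SE = (34.07−33)/1.5492 = 0.6907
p-value (one-sided, H₁ greater) = 0.24488
At α=0.01: p ≥ α → fail to reject H₀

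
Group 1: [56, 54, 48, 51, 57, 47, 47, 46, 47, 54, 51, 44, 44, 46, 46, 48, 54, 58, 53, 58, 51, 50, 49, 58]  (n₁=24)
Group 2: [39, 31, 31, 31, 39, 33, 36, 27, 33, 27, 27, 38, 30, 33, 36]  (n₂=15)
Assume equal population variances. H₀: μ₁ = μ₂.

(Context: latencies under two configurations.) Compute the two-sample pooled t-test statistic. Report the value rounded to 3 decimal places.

x̄₁=50.708, s₁=4.573, n₁=24
x̄₂=32.733, s₂=4.166, n₂=15
s_p² = [23·4.573² + 14·4.166²]/37 = 19.5646
SE = √(s_p²·(1/24+1/15)) = 1.4559
t = (50.708−32.733)/1.4559 = 12.3467
df = 37

test statistic = 12.347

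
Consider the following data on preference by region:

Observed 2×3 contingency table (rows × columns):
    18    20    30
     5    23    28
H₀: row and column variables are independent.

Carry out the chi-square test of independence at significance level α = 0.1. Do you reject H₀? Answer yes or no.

Row totals [68, 56], col totals [23, 43, 58], n=124
χ² = (18−12.61)²/12.61 + (20−23.58)²/23.58 + (30−31.81)²/31.81 + (5−10.39)²/10.39 + (23−19.42)²/19.42 + (28−26.19)²/26.19 = 6.5259
df = 2
p-value (upper-tail) = 0.03827
At α=0.1: p < α → reject H₀

reject H₀: yes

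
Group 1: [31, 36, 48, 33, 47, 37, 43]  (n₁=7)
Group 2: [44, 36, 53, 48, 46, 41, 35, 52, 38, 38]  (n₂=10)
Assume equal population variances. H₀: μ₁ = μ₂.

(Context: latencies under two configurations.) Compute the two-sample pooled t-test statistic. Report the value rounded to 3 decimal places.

test statistic = -1.170

x̄₁=39.286, s₁=6.751, n₁=7
x̄₂=43.100, s₂=6.523, n₂=10
s_p² = [6·6.751² + 9·6.523²]/15 = 43.7552
SE = √(s_p²·(1/7+1/10)) = 3.2598
t = (39.286−43.100)/3.2598 = -1.1701
df = 15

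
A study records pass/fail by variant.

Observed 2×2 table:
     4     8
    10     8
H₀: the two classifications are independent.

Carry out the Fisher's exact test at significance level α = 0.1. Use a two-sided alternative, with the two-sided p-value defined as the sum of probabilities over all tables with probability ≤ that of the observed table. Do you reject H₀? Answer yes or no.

Margins: r₁=12, r₂=18, c₁=14, c₂=16, n=30
p_obs = C(12,4)·C(18,10)/C(30,14); sum pmf over tables with pmf ≤ p_obs
p-value (two-sided) = 0.28385
At α=0.1: p ≥ α → fail to reject H₀

reject H₀: no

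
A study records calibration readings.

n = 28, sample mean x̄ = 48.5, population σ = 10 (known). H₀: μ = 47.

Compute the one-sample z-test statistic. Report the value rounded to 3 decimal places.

test statistic = 0.794

SE = σ/√n = 10/√28 = 1.8898
z = (x̄−μ₀)/SE = (48.5−47)/1.8898 = 0.7937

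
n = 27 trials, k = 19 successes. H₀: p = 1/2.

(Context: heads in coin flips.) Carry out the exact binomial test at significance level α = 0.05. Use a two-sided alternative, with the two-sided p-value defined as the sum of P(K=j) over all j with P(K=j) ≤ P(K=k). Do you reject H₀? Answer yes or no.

reject H₀: no

Exact binomial: n=27, k=19, p₀=1/2=0.5000
P(X=j) = C(n,j)·p₀^j·(1−p₀)^(n−j); p = Σ P(X=j) over j with P(X=j) ≤ P(X=19)
p-value (two-sided) = 0.05224
At α=0.05: p ≥ α → fail to reject H₀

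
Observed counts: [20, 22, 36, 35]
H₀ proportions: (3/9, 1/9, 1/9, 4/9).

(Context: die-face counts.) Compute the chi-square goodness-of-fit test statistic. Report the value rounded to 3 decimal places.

test statistic = 63.781

n = 113; E_i = n·p_i = [37.67, 12.56, 12.56, 50.22]
χ² = (20−37.67)²/37.67 + (22−12.56)²/12.56 + (36−12.56)²/12.56 + (35−50.22)²/50.22 = 63.7810
df = 3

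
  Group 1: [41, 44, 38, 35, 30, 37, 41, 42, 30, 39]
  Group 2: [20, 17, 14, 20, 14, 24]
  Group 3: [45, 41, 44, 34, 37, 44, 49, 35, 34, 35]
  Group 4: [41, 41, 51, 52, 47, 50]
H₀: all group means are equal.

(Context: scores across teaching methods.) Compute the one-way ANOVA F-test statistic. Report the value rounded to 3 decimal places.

Group means [37.70, 18.17, 39.80, 47.00], grand mean 36.438
SSB = Σnᵢ(x̄ᵢ−x̄)² = 2801.342; SSW = ΣΣ(x−x̄ᵢ)² = 676.533
MSB = 2801.342/3 = 933.7806; MSW = 676.533/28 = 24.1619
F = MSB/MSW = 38.6468
df = (3, 28)

test statistic = 38.647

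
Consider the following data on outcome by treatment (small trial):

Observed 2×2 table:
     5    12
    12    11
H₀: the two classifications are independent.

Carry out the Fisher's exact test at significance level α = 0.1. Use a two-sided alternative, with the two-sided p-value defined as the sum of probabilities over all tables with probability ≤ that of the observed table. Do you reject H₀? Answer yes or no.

reject H₀: no

Margins: r₁=17, r₂=23, c₁=17, c₂=23, n=40
p_obs = C(17,5)·C(23,12)/C(40,17); sum pmf over tables with pmf ≤ p_obs
p-value (two-sided) = 0.20245
At α=0.1: p ≥ α → fail to reject H₀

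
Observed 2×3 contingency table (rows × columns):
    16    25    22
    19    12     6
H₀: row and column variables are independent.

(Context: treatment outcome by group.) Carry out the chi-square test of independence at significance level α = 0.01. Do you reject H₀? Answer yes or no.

Row totals [63, 37], col totals [35, 37, 28], n=100
χ² = (16−22.05)²/22.05 + (25−23.31)²/23.31 + (22−17.64)²/17.64 + (19−12.95)²/12.95 + (12−13.69)²/13.69 + (6−10.36)²/10.36 = 7.7301
df = 2
p-value (upper-tail) = 0.02096
At α=0.01: p ≥ α → fail to reject H₀

reject H₀: no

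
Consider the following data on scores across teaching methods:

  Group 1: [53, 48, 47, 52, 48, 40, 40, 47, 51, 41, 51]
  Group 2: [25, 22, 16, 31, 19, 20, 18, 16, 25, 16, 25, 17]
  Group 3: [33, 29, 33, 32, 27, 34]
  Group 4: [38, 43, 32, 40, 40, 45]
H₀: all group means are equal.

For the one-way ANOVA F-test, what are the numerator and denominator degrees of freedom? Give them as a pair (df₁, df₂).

k = 4 groups, N = 35 total
df = (k−1, N−k) = (4−1, 35−4) = (3, 31)

degrees of freedom = [3, 31]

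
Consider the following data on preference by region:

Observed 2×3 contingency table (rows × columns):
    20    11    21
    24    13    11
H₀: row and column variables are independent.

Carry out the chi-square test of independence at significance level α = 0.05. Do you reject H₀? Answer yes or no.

Row totals [52, 48], col totals [44, 24, 32], n=100
χ² = (20−22.88)²/22.88 + (11−12.48)²/12.48 + (21−16.64)²/16.64 + (24−21.12)²/21.12 + (13−11.52)²/11.52 + (11−15.36)²/15.36 = 3.5009
df = 2
p-value (upper-tail) = 0.17370
At α=0.05: p ≥ α → fail to reject H₀

reject H₀: no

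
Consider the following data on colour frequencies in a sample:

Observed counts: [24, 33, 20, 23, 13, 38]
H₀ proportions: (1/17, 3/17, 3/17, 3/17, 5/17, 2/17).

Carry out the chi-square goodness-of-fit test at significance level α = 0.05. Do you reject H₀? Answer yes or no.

reject H₀: yes

n = 151; E_i = n·p_i = [8.88, 26.65, 26.65, 26.65, 44.41, 17.76]
χ² = (24−8.88)²/8.88 + (33−26.65)²/26.65 + (20−26.65)²/26.65 + (23−26.65)²/26.65 + (13−44.41)²/44.41 + (38−17.76)²/17.76 = 74.6684
df = 5
p-value (upper-tail) = 0.00000
At α=0.05: p < α → reject H₀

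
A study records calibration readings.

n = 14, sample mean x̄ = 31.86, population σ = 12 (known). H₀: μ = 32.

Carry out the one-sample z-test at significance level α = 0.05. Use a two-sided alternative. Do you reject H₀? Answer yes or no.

reject H₀: no

SE = σ/√n = 12/√14 = 3.2071
z = (x̄−μ₀)/SE = (31.86−32)/3.2071 = -0.0437
p-value (two-sided) = 0.96518
At α=0.05: p ≥ α → fail to reject H₀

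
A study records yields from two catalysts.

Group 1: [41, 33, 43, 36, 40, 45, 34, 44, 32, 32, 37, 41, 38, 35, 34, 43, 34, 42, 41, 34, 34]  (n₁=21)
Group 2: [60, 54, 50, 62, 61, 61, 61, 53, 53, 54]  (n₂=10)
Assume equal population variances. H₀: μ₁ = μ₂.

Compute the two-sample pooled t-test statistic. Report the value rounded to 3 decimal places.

x̄₁=37.762, s₁=4.312, n₁=21
x̄₂=56.900, s₂=4.483, n₂=10
s_p² = [20·4.312² + 9·4.483²]/29 = 19.0589
SE = √(s_p²·(1/21+1/10)) = 1.6773
t = (37.762−56.900)/1.6773 = -11.4098
df = 29

test statistic = -11.410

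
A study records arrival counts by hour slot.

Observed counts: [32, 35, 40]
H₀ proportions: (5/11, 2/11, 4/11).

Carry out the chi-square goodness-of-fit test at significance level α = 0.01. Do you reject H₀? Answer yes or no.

reject H₀: yes

n = 107; E_i = n·p_i = [48.64, 19.45, 38.91]
χ² = (32−48.64)²/48.64 + (35−19.45)²/19.45 + (40−38.91)²/38.91 = 18.1430
df = 2
p-value (upper-tail) = 0.00011
At α=0.01: p < α → reject H₀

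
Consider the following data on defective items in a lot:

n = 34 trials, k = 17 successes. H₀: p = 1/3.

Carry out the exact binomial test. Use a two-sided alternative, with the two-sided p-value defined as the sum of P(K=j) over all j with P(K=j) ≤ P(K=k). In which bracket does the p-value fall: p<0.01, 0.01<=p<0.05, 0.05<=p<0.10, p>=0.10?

p-value bracket: 0.01<=p<0.05

Exact binomial: n=34, k=17, p₀=1/3=0.3333
P(X=j) = C(n,j)·p₀^j·(1−p₀)^(n−j); p = Σ P(X=j) over j with P(X=j) ≤ P(X=17)
p-value (two-sided) = 0.04553
→ bracket: 0.01<=p<0.05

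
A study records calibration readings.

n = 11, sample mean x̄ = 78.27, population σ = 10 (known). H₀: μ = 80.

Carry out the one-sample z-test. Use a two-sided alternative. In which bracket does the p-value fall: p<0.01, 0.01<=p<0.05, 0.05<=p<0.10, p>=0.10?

p-value bracket: p>=0.10

SE = σ/√n = 10/√11 = 3.0151
z = (x̄−μ₀)/SE = (78.27−80)/3.0151 = -0.5738
p-value (two-sided) = 0.56612
→ bracket: p>=0.10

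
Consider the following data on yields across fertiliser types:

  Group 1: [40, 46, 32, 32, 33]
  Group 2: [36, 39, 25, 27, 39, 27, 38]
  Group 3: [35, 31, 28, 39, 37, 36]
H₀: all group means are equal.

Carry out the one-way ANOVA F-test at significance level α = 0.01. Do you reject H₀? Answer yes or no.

reject H₀: no

Group means [36.60, 33.00, 34.33], grand mean 34.444
SSB = Σnᵢ(x̄ᵢ−x̄)² = 37.911; SSW = ΣΣ(x−x̄ᵢ)² = 480.533
MSB = 37.911/2 = 18.9556; MSW = 480.533/15 = 32.0356
F = MSB/MSW = 0.5917
df = (2, 15)
p-value (upper-tail) = 0.56580
At α=0.01: p ≥ α → fail to reject H₀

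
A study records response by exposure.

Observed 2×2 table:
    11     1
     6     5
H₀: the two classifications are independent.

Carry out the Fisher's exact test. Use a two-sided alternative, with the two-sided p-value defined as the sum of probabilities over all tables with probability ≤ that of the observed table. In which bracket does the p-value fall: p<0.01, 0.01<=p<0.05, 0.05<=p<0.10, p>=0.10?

p-value bracket: 0.05<=p<0.10

Margins: r₁=12, r₂=11, c₁=17, c₂=6, n=23
p_obs = C(12,11)·C(11,6)/C(23,17); sum pmf over tables with pmf ≤ p_obs
p-value (two-sided) = 0.06865
→ bracket: 0.05<=p<0.10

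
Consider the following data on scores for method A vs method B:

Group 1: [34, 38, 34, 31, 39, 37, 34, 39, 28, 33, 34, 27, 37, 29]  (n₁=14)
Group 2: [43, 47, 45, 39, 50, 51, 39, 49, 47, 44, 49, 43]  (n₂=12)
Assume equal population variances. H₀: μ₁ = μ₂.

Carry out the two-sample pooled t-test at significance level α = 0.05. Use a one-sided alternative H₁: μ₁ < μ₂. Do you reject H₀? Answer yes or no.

x̄₁=33.857, s₁=3.959, n₁=14
x̄₂=45.500, s₂=4.034, n₂=12
s_p² = [13·3.959² + 11·4.034²]/24 = 15.9464
SE = √(s_p²·(1/14+1/12)) = 1.5710
t = (33.857−45.500)/1.5710 = -7.4113
df = 24
p-value (one-sided, H₁ less) = 0.00000
At α=0.05: p < α → reject H₀

reject H₀: yes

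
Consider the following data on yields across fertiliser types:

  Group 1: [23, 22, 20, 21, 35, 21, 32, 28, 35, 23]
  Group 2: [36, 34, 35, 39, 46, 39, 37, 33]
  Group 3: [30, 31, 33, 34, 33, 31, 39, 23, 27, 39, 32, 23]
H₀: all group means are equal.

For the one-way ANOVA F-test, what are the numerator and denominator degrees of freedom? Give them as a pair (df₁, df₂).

degrees of freedom = [2, 27]

k = 3 groups, N = 30 total
df = (k−1, N−k) = (3−1, 30−3) = (2, 27)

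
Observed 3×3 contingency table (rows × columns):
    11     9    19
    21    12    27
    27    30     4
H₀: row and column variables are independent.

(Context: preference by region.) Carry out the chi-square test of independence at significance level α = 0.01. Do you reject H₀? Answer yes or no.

reject H₀: yes

Row totals [39, 60, 61], col totals [59, 51, 50], n=160
χ² = (11−14.38)²/14.38 + (9−12.43)²/12.43 + (19−12.19)²/12.19 + (21−22.12)²/22.12 + (12−19.12)²/19.12 + (27−18.75)²/18.75 + (27−22.49)²/22.49 + (30−19.44)²/19.44 + (4−19.06)²/19.06 = 30.4274
df = 4
p-value (upper-tail) = 0.00000
At α=0.01: p < α → reject H₀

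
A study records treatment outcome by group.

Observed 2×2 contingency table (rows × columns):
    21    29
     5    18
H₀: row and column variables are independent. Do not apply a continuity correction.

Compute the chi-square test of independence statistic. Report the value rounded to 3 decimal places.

Row totals [50, 23], col totals [26, 47], n=73
χ² = (21−17.81)²/17.81 + (29−32.19)²/32.19 + (5−8.19)²/8.19 + (18−14.81)²/14.81 = 2.8201
df = 1

test statistic = 2.820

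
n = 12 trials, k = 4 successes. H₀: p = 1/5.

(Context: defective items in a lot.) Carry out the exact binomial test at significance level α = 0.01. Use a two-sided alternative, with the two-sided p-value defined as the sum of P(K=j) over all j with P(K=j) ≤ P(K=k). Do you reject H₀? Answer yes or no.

Exact binomial: n=12, k=4, p₀=1/5=0.2000
P(X=j) = C(n,j)·p₀^j·(1−p₀)^(n−j); p = Σ P(X=j) over j with P(X=j) ≤ P(X=4)
p-value (two-sided) = 0.27415
At α=0.01: p ≥ α → fail to reject H₀

reject H₀: no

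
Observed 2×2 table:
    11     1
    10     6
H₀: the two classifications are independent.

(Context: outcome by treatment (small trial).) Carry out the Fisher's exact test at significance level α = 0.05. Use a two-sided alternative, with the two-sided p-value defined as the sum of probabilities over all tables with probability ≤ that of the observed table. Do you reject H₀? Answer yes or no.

Margins: r₁=12, r₂=16, c₁=21, c₂=7, n=28
p_obs = C(12,11)·C(16,10)/C(28,21); sum pmf over tables with pmf ≤ p_obs
p-value (two-sided) = 0.18424
At α=0.05: p ≥ α → fail to reject H₀

reject H₀: no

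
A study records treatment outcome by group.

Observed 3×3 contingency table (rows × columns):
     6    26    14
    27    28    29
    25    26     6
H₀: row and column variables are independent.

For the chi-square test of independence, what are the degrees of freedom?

df = (r−1)(c−1) = (3−1)·(3−1) = 4

degrees of freedom = 4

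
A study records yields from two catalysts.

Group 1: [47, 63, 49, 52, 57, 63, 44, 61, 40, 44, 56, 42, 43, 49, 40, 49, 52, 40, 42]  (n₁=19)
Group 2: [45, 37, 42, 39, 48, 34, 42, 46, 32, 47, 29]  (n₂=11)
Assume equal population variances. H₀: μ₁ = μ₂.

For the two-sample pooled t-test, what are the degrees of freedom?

degrees of freedom = 28

df = n₁ + n₂ − 2 = 19 + 11 − 2 = 28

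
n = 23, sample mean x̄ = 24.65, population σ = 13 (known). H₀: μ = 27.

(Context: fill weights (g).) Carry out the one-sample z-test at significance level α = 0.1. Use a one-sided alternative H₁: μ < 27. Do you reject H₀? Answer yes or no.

reject H₀: no

SE = σ/√n = 13/√23 = 2.7107
z = (x̄−μ₀)/SE = (24.65−27)/2.7107 = -0.8669
p-value (one-sided, H₁ less) = 0.19299
At α=0.1: p ≥ α → fail to reject H₀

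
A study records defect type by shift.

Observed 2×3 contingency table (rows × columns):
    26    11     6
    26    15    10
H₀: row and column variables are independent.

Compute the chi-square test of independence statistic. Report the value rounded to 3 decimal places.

Row totals [43, 51], col totals [52, 26, 16], n=94
χ² = (26−23.79)²/23.79 + (11−11.89)²/11.89 + (6−7.32)²/7.32 + (26−28.21)²/28.21 + (15−14.11)²/14.11 + (10−8.68)²/8.68 = 0.9414
df = 2

test statistic = 0.941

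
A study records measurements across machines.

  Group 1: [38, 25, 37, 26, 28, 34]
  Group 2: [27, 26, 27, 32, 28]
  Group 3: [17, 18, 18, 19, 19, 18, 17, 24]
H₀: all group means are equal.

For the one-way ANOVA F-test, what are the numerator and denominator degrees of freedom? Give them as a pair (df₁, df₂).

degrees of freedom = [2, 16]

k = 3 groups, N = 19 total
df = (k−1, N−k) = (3−1, 19−3) = (2, 16)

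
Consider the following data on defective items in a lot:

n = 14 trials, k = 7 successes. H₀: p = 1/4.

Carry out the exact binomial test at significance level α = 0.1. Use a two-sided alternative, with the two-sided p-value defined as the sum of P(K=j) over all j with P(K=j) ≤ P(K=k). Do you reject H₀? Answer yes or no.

Exact binomial: n=14, k=7, p₀=1/4=0.2500
P(X=j) = C(n,j)·p₀^j·(1−p₀)^(n−j); p = Σ P(X=j) over j with P(X=j) ≤ P(X=7)
p-value (two-sided) = 0.05609
At α=0.1: p < α → reject H₀

reject H₀: yes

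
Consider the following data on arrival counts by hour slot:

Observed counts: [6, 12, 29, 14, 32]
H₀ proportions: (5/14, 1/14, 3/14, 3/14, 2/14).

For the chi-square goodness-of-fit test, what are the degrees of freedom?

df = k − 1 = 5 − 1 = 4

degrees of freedom = 4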